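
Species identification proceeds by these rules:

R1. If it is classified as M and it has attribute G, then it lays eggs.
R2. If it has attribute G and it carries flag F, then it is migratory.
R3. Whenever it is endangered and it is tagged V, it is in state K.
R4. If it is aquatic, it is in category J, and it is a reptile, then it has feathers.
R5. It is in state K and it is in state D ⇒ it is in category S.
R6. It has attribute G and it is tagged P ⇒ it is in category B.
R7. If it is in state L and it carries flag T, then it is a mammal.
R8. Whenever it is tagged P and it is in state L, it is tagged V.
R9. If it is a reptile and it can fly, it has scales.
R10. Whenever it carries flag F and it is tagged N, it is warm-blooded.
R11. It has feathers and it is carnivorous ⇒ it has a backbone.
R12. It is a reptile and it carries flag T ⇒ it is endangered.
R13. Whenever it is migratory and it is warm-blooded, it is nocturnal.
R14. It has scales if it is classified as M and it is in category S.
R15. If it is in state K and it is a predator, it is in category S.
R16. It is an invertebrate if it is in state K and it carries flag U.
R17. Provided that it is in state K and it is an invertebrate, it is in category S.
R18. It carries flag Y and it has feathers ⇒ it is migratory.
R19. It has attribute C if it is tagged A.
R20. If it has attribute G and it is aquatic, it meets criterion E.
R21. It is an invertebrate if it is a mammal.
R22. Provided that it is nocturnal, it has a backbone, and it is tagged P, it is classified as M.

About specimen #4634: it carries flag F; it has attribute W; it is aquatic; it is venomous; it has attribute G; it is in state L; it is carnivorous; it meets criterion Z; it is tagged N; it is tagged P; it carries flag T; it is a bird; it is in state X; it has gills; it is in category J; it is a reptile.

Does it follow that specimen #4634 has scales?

By R2 (it has attribute G, it carries flag F): it is migratory.
By R4 (it is aquatic, it is in category J, it is a reptile): it has feathers.
By R7 (it is in state L, it carries flag T): it is a mammal.
By R8 (it is tagged P, it is in state L): it is tagged V.
By R10 (it carries flag F, it is tagged N): it is warm-blooded.
By R11 (it has feathers, it is carnivorous): it has a backbone.
By R12 (it is a reptile, it carries flag T): it is endangered.
By R13 (it is migratory, it is warm-blooded): it is nocturnal.
By R21 (it is a mammal): it is an invertebrate.
By R22 (it is nocturnal, it has a backbone, it is tagged P): it is classified as M.
By R3 (it is endangered, it is tagged V): it is in state K.
By R17 (it is in state K, it is an invertebrate): it is in category S.
By R14 (it is classified as M, it is in category S): it has scales.

Yes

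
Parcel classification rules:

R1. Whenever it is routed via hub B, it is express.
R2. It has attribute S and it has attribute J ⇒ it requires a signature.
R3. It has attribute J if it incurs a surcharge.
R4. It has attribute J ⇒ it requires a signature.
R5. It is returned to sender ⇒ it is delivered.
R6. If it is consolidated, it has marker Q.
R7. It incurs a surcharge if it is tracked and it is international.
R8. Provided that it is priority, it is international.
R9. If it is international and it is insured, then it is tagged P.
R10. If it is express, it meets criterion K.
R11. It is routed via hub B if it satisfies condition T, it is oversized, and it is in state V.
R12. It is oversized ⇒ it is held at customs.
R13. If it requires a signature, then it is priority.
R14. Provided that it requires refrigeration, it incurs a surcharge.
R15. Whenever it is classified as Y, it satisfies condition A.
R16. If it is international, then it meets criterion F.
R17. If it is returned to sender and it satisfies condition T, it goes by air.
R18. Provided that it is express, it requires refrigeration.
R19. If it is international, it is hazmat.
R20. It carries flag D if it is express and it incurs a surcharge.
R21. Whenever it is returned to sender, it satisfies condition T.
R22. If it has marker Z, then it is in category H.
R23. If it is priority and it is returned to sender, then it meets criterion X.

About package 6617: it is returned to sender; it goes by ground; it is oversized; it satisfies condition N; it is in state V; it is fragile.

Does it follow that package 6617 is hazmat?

Yes

By R21 (it is returned to sender): it satisfies condition T.
By R11 (it satisfies condition T, it is oversized, it is in state V): it is routed via hub B.
By R1 (it is routed via hub B): it is express.
By R18 (it is express): it requires refrigeration.
By R14 (it requires refrigeration): it incurs a surcharge.
By R3 (it incurs a surcharge): it has attribute J.
By R4 (it has attribute J): it requires a signature.
By R13 (it requires a signature): it is priority.
By R8 (it is priority): it is international.
By R19 (it is international): it is hazmat.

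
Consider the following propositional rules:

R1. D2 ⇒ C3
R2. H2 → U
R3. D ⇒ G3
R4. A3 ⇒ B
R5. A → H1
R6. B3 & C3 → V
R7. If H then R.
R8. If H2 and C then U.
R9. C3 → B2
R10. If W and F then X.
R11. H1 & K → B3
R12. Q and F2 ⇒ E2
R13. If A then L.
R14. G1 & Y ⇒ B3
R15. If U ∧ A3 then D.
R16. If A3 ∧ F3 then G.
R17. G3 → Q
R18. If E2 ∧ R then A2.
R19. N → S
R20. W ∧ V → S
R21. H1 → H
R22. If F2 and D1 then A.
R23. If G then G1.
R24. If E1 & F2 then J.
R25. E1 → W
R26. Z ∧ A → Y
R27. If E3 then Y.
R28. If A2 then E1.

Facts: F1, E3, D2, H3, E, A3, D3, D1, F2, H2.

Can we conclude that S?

No

Forward chaining from the given facts derives: C3, U, B, B2, D, A, Y, G3, H1, L, Q, H, R, E2, A2, E1, J, W.
Rules concluding S: R19 needs N; R20 needs V — none of these are established.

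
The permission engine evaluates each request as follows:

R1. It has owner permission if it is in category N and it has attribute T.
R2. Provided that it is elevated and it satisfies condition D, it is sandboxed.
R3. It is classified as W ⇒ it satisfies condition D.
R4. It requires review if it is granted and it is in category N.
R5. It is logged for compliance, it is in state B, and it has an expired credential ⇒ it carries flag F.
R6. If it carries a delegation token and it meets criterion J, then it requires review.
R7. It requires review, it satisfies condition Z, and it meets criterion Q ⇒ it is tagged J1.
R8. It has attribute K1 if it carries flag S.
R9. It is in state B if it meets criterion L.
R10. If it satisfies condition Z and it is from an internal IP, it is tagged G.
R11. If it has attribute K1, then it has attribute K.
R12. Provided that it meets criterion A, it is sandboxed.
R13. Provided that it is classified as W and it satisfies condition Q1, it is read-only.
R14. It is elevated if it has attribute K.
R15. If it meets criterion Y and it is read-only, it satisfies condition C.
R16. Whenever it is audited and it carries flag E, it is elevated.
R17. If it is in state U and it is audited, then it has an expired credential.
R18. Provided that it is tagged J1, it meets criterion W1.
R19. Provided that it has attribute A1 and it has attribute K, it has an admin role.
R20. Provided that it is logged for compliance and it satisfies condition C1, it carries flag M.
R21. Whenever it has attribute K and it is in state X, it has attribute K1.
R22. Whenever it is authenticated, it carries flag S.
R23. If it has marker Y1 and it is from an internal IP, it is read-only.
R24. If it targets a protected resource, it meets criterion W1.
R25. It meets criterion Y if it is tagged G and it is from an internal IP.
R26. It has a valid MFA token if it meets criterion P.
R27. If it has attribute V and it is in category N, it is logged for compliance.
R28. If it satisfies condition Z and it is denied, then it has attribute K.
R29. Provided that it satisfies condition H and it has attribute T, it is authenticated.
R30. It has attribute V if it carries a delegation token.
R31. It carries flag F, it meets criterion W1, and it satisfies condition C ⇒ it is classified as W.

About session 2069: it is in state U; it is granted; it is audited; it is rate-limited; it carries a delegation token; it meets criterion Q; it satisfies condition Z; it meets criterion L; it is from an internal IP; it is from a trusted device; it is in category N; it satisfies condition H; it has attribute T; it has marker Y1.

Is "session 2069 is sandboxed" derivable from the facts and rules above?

By R4 (it is granted, it is in category N): it requires review.
By R7 (it requires review, it satisfies condition Z, it meets criterion Q): it is tagged J1.
By R9 (it meets criterion L): it is in state B.
By R10 (it satisfies condition Z, it is from an internal IP): it is tagged G.
By R17 (it is in state U, it is audited): it has an expired credential.
By R18 (it is tagged J1): it meets criterion W1.
By R23 (it has marker Y1, it is from an internal IP): it is read-only.
By R25 (it is tagged G, it is from an internal IP): it meets criterion Y.
By R29 (it satisfies condition H, it has attribute T): it is authenticated.
By R30 (it carries a delegation token): it has attribute V.
By R15 (it meets criterion Y, it is read-only): it satisfies condition C.
By R22 (it is authenticated): it carries flag S.
By R27 (it has attribute V, it is in category N): it is logged for compliance.
By R5 (it is logged for compliance, it is in state B, it has an expired credential): it carries flag F.
By R8 (it carries flag S): it has attribute K1.
By R11 (it has attribute K1): it has attribute K.
By R14 (it has attribute K): it is elevated.
By R31 (it carries flag F, it meets criterion W1, it satisfies condition C): it is classified as W.
By R3 (it is classified as W): it satisfies condition D.
By R2 (it is elevated, it satisfies condition D): it is sandboxed.

Yes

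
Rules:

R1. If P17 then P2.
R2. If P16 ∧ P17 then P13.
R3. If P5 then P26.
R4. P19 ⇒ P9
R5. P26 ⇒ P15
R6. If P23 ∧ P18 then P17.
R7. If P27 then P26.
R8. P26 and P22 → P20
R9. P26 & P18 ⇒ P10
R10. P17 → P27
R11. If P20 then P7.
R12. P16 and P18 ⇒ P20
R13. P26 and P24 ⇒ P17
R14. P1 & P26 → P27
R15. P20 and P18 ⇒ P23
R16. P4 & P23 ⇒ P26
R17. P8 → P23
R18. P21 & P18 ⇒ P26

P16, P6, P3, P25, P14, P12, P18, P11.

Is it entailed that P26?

Yes

P20  (by R12: P16, P18)
P23  (by R15: P20, P18)
P17  (by R6: P23, P18)
P27  (by R10: P17)
P26  (by R7: P27)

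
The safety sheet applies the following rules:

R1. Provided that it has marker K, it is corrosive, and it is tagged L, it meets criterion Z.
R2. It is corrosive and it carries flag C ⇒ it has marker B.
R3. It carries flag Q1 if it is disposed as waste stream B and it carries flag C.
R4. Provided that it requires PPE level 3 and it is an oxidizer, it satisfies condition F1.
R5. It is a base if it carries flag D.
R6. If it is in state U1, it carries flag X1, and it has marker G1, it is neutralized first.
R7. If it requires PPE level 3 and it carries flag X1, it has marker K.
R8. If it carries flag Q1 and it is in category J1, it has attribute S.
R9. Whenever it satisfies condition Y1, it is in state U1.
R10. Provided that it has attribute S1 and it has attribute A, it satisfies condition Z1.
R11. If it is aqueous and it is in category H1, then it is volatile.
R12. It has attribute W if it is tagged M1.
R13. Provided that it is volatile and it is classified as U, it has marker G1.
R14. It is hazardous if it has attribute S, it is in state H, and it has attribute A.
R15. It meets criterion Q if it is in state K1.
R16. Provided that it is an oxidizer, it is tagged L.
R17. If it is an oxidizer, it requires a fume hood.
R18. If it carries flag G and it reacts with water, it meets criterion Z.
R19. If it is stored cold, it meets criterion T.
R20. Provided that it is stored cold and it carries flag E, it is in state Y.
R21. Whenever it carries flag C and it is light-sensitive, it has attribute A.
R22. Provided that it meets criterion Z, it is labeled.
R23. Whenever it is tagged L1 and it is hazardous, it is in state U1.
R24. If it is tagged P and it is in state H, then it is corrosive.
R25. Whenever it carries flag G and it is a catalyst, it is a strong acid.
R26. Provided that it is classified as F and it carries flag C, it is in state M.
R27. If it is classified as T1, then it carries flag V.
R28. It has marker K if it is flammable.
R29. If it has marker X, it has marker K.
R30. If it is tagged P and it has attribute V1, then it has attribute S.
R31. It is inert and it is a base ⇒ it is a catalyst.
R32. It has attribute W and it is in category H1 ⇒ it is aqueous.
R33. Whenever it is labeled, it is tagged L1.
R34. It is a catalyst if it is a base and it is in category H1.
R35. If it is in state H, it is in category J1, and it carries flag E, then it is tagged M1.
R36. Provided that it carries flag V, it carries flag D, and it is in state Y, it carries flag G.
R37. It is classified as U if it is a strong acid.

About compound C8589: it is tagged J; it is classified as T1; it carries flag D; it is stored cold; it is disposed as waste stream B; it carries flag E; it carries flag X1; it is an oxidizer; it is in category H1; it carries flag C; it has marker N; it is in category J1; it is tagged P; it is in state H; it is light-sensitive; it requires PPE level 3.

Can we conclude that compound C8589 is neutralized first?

By R3 (it is disposed as waste stream B, it carries flag C): it carries flag Q1.
By R5 (it carries flag D): it is a base.
By R7 (it requires PPE level 3, it carries flag X1): it has marker K.
By R8 (it carries flag Q1, it is in category J1): it has attribute S.
By R16 (it is an oxidizer): it is tagged L.
By R20 (it is stored cold, it carries flag E): it is in state Y.
By R21 (it carries flag C, it is light-sensitive): it has attribute A.
By R24 (it is tagged P, it is in state H): it is corrosive.
By R27 (it is classified as T1): it carries flag V.
By R34 (it is a base, it is in category H1): it is a catalyst.
By R35 (it is in state H, it is in category J1, it carries flag E): it is tagged M1.
By R36 (it carries flag V, it carries flag D, it is in state Y): it carries flag G.
By R1 (it has marker K, it is corrosive, it is tagged L): it meets criterion Z.
By R12 (it is tagged M1): it has attribute W.
By R14 (it has attribute S, it is in state H, it has attribute A): it is hazardous.
By R22 (it meets criterion Z): it is labeled.
By R25 (it carries flag G, it is a catalyst): it is a strong acid.
By R32 (it has attribute W, it is in category H1): it is aqueous.
By R33 (it is labeled): it is tagged L1.
By R37 (it is a strong acid): it is classified as U.
By R11 (it is aqueous, it is in category H1): it is volatile.
By R13 (it is volatile, it is classified as U): it has marker G1.
By R23 (it is tagged L1, it is hazardous): it is in state U1.
By R6 (it is in state U1, it carries flag X1, it has marker G1): it is neutralized first.

Yes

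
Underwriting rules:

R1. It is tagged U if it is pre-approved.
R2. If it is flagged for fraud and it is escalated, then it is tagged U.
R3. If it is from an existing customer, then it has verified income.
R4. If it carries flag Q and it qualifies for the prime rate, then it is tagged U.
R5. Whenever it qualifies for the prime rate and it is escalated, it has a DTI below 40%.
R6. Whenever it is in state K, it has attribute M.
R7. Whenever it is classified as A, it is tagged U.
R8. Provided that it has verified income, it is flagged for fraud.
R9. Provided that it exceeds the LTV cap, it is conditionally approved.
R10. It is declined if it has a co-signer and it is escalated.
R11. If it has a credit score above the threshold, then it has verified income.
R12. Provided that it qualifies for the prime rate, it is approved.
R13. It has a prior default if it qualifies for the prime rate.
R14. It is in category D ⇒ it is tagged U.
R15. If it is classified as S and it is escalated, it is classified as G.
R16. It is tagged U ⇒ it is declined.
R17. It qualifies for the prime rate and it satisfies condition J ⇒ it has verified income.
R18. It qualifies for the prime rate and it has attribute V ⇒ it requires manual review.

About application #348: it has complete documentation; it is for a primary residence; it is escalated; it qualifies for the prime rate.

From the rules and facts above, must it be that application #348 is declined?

No

Forward chaining from the given facts derives: has a DTI below 40%, is approved, has a prior default.
Rules concluding "it is declined": R10 needs "it has a co-signer"; R16 needs "it is tagged U" — none of these are established.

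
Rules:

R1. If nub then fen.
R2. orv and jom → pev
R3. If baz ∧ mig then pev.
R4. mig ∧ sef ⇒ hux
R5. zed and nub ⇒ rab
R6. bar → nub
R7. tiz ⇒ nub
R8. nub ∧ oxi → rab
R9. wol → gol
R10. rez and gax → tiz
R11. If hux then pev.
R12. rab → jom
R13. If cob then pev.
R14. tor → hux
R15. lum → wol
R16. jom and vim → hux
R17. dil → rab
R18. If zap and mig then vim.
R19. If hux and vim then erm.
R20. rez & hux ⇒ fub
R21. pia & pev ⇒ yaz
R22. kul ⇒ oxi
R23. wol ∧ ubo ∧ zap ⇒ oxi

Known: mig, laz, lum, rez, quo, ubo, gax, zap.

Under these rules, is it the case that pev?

tiz  (by R10: rez, gax)
wol  (by R15: lum)
vim  (by R18: zap, mig)
oxi  (by R23: wol, ubo, zap)
nub  (by R7: tiz)
rab  (by R8: nub, oxi)
jom  (by R12: rab)
hux  (by R16: jom, vim)
pev  (by R11: hux)

Yes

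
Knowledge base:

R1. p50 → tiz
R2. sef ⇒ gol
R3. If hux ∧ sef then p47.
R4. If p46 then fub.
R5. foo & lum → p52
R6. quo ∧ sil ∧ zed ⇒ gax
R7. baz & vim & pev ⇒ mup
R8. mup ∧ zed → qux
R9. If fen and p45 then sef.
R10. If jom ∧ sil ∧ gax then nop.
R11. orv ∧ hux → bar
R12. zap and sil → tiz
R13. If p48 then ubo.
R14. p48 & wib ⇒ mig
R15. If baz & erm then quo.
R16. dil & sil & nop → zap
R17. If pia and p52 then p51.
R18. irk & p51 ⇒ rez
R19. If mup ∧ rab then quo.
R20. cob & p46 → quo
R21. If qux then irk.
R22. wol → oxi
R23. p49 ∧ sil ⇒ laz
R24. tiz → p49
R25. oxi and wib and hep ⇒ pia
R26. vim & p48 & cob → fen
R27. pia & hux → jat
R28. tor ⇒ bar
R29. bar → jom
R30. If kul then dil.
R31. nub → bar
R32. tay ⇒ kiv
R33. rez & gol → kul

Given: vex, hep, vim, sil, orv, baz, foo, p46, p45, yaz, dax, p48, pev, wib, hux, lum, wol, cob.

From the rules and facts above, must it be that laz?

Forward chaining from the given facts derives: fub, p52, mup, bar, ubo, mig, quo, oxi, pia, fen, jat, jom, sef, p51, gol, p47.
The only rule concluding laz is R23, which needs p49; that is never established.

No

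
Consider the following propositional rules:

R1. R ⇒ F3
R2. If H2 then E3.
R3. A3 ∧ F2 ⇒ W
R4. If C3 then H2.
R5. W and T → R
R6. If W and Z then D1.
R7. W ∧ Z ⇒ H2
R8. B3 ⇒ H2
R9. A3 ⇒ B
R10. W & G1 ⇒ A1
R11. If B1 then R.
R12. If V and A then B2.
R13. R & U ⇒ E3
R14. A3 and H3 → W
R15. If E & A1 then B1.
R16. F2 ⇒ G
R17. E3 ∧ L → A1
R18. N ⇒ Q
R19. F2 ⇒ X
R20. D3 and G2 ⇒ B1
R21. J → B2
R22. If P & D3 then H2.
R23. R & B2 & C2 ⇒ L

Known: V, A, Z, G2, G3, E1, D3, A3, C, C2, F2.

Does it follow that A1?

W  (by R3: A3, F2)
H2  (by R7: W, Z)
B2  (by R12: V, A)
B1  (by R20: D3, G2)
E3  (by R2: H2)
R  (by R11: B1)
L  (by R23: R, B2, C2)
A1  (by R17: E3, L)

Yes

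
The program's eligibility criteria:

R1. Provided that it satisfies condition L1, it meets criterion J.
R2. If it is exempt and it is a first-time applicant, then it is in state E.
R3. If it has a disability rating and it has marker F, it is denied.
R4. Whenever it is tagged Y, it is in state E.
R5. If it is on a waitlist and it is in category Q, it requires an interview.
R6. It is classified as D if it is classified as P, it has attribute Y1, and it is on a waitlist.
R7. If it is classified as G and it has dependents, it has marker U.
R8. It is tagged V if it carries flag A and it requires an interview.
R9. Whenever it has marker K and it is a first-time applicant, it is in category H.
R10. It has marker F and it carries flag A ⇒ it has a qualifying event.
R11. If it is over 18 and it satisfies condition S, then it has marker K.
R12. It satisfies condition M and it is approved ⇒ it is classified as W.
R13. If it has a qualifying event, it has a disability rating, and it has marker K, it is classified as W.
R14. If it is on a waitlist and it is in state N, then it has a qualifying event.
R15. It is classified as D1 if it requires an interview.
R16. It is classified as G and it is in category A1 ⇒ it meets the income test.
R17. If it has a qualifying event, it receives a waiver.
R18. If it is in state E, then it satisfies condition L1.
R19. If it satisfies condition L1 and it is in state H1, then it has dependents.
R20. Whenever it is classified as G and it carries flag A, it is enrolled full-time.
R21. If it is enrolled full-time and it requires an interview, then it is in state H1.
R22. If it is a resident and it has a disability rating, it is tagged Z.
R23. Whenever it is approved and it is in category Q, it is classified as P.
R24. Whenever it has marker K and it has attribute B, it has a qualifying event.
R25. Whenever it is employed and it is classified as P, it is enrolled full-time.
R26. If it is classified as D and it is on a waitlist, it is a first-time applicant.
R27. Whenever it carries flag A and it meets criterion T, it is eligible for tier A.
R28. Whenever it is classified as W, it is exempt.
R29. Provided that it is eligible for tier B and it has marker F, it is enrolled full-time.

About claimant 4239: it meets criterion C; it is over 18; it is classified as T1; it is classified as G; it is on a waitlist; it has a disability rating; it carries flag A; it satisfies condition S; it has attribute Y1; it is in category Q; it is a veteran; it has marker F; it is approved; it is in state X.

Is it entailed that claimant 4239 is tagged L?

Forward chaining from the given facts derives: is denied, requires an interview, is tagged V, has a qualifying event, has marker K, is classified as W, is classified as D1, receives a waiver, is enrolled full-time, is in state H1, is classified as P, is exempt, is classified as D, is a first-time applicant, is in state E, is in category H, satisfies condition L1, has dependents, meets criterion J, has marker U.
No rule has "it is tagged L" as its conclusion, and it is not among the given facts.

No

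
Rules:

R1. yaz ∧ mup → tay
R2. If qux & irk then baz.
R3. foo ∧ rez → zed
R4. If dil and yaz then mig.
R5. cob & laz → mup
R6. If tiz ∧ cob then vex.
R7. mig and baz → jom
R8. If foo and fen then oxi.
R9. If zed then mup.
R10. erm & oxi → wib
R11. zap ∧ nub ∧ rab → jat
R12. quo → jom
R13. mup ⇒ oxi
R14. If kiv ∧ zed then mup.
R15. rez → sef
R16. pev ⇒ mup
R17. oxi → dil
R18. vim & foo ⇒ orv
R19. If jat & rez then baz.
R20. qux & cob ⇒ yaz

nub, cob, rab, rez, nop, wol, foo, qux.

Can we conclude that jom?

Forward chaining from the given facts derives: zed, mup, oxi, sef, dil, yaz, tay, mig.
Rules concluding jom: R7 needs baz; R12 needs quo — none of these are established.

No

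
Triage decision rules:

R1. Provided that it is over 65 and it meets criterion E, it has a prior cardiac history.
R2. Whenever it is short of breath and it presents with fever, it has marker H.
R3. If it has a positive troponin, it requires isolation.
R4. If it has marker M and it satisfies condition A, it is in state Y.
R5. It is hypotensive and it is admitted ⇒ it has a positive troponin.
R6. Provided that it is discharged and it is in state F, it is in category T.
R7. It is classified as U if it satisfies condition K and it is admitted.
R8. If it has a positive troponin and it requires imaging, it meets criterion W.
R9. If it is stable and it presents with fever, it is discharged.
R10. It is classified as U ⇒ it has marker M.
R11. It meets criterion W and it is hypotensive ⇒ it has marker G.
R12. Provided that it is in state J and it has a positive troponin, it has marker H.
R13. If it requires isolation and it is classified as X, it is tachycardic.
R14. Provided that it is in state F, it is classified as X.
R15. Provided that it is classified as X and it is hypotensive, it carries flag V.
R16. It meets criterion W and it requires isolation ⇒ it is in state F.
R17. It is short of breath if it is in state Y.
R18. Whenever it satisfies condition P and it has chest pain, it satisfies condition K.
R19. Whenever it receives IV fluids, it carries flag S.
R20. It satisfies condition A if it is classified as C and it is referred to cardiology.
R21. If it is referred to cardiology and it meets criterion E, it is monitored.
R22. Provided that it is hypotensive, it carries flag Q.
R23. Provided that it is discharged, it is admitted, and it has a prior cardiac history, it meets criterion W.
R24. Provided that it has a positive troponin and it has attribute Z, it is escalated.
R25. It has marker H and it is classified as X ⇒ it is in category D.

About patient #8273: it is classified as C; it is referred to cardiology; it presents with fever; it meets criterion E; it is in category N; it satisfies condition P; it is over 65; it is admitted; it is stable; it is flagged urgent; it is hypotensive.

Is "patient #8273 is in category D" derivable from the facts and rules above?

Forward chaining from the given facts derives: has a prior cardiac history, has a positive troponin, is discharged, satisfies condition A, is monitored, carries flag Q, meets criterion W, requires isolation, has marker G, is in state F, is in category T, is classified as X, carries flag V, is tachycardic.
The only rule concluding "it is in category D" is R25, which needs "it has marker H"; that is never established.

No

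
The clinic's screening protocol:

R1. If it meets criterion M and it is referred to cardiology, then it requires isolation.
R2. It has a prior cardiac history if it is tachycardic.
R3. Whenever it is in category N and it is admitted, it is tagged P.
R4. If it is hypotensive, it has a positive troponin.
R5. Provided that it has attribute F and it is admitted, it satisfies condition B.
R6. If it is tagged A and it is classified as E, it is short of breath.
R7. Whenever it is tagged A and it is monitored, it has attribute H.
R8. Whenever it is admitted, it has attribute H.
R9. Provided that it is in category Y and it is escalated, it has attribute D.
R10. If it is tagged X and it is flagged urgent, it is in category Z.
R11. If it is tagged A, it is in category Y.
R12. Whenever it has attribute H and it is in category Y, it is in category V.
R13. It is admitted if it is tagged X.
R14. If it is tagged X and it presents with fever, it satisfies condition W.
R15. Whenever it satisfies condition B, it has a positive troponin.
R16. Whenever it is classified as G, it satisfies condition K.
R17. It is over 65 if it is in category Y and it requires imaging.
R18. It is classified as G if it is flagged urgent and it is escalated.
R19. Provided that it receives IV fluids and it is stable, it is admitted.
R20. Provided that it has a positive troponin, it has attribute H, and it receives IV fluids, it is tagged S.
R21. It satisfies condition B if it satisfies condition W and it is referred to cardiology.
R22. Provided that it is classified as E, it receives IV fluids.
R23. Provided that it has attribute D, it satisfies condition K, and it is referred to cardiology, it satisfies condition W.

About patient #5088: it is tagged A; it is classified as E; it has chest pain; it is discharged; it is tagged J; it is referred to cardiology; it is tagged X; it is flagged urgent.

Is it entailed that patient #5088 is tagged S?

No

Forward chaining from the given facts derives: is short of breath, is in category Z, is in category Y, is admitted, receives IV fluids, has attribute H, is in category V.
The only rule concluding "it is tagged S" is R20, which needs "it has a positive troponin"; that is never established.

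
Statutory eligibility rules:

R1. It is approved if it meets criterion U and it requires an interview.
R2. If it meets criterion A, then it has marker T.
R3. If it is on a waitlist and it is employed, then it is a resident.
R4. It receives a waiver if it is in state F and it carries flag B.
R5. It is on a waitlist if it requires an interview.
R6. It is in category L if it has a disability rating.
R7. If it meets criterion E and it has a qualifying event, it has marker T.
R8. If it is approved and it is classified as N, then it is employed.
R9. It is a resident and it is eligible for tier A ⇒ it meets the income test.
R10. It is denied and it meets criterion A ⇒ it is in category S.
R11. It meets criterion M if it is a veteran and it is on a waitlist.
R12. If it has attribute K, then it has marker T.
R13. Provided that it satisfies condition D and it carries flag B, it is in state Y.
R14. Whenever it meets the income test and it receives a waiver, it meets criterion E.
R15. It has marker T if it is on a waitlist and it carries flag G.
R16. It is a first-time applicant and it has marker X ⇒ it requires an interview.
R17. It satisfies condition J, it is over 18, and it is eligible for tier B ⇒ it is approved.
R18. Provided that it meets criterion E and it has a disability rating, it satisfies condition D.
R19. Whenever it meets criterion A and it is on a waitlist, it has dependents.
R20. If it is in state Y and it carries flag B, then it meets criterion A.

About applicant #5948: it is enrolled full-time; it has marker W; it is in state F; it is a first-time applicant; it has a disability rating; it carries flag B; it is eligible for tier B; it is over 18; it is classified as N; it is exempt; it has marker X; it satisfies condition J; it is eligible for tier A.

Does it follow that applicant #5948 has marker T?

By R4 (it is in state F, it carries flag B): it receives a waiver.
By R16 (it is a first-time applicant, it has marker X): it requires an interview.
By R17 (it satisfies condition J, it is over 18, it is eligible for tier B): it is approved.
By R5 (it requires an interview): it is on a waitlist.
By R8 (it is approved, it is classified as N): it is employed.
By R3 (it is on a waitlist, it is employed): it is a resident.
By R9 (it is a resident, it is eligible for tier A): it meets the income test.
By R14 (it meets the income test, it receives a waiver): it meets criterion E.
By R18 (it meets criterion E, it has a disability rating): it satisfies condition D.
By R13 (it satisfies condition D, it carries flag B): it is in state Y.
By R20 (it is in state Y, it carries flag B): it meets criterion A.
By R2 (it meets criterion A): it has marker T.

Yes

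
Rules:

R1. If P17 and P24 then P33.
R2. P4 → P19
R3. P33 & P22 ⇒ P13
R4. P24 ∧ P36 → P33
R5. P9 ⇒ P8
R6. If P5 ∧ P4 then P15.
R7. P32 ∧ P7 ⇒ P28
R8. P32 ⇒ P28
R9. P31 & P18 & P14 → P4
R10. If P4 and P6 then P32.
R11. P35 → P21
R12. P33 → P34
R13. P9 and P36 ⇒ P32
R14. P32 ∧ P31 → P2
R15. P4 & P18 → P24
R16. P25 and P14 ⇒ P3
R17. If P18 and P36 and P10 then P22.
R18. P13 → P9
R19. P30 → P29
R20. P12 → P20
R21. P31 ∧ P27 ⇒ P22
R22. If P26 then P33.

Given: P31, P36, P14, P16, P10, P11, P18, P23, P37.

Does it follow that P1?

Forward chaining from the given facts derives: P4, P24, P22, P19, P33, P34, P13, P9, P8, P32, P2, P28.
No rule has P1 as its conclusion, and it is not among the given facts.

No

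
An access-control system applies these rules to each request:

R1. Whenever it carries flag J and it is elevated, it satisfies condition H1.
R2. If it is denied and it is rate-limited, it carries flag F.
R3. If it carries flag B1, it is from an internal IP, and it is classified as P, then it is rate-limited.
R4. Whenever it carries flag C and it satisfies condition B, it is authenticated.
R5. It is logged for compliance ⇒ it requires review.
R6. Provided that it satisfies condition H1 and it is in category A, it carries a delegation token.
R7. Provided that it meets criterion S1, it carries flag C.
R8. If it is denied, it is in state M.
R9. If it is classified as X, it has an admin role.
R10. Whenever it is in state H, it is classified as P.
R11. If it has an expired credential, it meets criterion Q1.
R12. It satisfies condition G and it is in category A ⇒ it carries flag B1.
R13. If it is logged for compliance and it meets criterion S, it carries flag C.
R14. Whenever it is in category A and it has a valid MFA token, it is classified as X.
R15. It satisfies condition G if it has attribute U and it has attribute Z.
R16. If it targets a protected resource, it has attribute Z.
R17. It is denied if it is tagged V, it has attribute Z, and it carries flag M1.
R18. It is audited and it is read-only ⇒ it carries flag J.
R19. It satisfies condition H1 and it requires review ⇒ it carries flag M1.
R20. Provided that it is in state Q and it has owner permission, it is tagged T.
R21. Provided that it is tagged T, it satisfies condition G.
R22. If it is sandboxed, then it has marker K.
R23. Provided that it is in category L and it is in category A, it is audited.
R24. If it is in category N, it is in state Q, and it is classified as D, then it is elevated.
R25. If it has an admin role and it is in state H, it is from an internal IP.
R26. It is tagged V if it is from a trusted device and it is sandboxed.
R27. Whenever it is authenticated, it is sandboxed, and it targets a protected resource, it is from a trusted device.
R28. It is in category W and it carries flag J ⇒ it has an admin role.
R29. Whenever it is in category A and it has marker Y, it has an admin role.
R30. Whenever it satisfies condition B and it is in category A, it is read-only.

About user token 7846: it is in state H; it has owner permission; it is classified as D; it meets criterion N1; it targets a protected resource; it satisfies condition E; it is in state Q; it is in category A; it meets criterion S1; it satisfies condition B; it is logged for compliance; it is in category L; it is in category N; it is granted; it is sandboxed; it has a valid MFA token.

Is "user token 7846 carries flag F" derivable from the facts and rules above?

By R5 (it is logged for compliance): it requires review.
By R7 (it meets criterion S1): it carries flag C.
By R10 (it is in state H): it is classified as P.
By R14 (it is in category A, it has a valid MFA token): it is classified as X.
By R16 (it targets a protected resource): it has attribute Z.
By R20 (it is in state Q, it has owner permission): it is tagged T.
By R21 (it is tagged T): it satisfies condition G.
By R23 (it is in category L, it is in category A): it is audited.
By R24 (it is in category N, it is in state Q, it is classified as D): it is elevated.
By R30 (it satisfies condition B, it is in category A): it is read-only.
By R4 (it carries flag C, it satisfies condition B): it is authenticated.
By R9 (it is classified as X): it has an admin role.
By R12 (it satisfies condition G, it is in category A): it carries flag B1.
By R18 (it is audited, it is read-only): it carries flag J.
By R25 (it has an admin role, it is in state H): it is from an internal IP.
By R27 (it is authenticated, it is sandboxed, it targets a protected resource): it is from a trusted device.
By R1 (it carries flag J, it is elevated): it satisfies condition H1.
By R3 (it carries flag B1, it is from an internal IP, it is classified as P): it is rate-limited.
By R19 (it satisfies condition H1, it requires review): it carries flag M1.
By R26 (it is from a trusted device, it is sandboxed): it is tagged V.
By R17 (it is tagged V, it has attribute Z, it carries flag M1): it is denied.
By R2 (it is denied, it is rate-limited): it carries flag F.

Yes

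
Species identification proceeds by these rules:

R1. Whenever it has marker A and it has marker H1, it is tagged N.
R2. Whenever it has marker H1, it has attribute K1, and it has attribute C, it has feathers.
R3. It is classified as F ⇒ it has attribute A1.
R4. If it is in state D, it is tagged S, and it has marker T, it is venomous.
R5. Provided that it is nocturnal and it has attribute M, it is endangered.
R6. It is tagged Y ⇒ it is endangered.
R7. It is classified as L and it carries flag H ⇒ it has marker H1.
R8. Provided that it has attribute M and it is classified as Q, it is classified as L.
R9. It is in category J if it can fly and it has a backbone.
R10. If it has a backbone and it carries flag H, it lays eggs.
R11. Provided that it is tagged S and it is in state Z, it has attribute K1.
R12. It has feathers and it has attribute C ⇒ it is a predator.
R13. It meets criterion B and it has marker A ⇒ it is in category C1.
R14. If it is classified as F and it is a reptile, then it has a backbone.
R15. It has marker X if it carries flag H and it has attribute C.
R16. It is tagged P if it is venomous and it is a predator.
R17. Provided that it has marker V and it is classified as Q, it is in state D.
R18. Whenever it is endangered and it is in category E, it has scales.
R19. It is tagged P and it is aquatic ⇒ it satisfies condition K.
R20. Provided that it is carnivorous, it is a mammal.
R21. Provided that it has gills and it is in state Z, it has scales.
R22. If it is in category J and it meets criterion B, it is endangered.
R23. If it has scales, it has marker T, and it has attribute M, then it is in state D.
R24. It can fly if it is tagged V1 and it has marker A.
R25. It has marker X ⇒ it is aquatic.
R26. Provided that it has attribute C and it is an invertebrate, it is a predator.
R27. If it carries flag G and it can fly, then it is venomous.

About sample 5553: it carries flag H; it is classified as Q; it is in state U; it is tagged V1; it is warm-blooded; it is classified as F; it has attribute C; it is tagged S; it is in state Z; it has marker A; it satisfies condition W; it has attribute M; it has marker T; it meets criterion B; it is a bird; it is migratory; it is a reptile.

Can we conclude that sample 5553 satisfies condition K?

Forward chaining from the given facts derives: has attribute A1, is classified as L, has attribute K1, is in category C1, has a backbone, has marker X, can fly, is aquatic, has marker H1, is in category J, lays eggs, is endangered, is tagged N, has feathers, is a predator.
The only rule concluding "it satisfies condition K" is R19, which needs "it is tagged P"; that is never established.

No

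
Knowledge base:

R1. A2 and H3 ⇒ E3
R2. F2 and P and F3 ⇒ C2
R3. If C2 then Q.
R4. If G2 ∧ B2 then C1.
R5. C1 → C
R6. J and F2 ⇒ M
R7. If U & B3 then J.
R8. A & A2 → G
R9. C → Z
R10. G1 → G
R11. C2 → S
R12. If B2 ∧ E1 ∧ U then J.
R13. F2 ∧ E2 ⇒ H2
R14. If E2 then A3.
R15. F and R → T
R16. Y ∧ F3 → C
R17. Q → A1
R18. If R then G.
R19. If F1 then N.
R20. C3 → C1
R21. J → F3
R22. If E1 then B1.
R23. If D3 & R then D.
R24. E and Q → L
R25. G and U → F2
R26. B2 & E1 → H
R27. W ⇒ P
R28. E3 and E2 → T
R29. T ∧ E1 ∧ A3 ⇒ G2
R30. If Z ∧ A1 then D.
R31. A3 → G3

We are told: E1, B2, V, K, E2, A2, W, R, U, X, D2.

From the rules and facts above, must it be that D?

No

Forward chaining from the given facts derives: J, A3, G, F3, B1, F2, H, P, G3, C2, Q, M, S, H2, A1.
Rules concluding D: R23 needs D3; R30 needs Z — none of these are established.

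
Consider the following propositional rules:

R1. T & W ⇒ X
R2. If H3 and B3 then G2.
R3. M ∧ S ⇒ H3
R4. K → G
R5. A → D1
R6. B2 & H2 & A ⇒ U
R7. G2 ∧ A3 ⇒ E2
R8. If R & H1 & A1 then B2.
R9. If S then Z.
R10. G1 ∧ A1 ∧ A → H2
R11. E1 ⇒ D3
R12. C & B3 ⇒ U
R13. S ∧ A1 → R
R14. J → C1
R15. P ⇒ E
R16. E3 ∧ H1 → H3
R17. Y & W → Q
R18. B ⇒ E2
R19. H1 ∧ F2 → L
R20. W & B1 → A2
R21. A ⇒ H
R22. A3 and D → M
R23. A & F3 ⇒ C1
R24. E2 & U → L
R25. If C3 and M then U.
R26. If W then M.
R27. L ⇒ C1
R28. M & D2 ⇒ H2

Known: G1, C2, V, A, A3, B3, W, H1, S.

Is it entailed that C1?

No

Forward chaining from the given facts derives: D1, Z, H, M, H3, G2, E2.
Rules concluding C1: R14 needs J; R23 needs F3; R27 needs L — none of these are established.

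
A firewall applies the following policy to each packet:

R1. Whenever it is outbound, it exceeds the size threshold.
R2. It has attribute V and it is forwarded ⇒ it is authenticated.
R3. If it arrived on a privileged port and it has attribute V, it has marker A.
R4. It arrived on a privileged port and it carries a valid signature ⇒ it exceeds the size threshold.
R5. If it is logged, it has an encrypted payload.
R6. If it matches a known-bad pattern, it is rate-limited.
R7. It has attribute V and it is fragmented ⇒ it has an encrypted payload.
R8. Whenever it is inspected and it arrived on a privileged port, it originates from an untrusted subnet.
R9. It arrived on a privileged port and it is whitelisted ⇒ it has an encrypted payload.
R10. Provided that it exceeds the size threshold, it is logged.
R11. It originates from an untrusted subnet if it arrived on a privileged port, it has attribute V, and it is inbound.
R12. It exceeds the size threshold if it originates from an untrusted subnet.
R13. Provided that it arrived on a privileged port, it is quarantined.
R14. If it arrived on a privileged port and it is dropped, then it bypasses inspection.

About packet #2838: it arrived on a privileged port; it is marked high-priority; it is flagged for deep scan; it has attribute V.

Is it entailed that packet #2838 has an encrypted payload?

No

Forward chaining from the given facts derives: has marker A, is quarantined.
Rules concluding "it has an encrypted payload": R5 needs "it is logged"; R7 needs "it is fragmented"; R9 needs "it is whitelisted" — none of these are established.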